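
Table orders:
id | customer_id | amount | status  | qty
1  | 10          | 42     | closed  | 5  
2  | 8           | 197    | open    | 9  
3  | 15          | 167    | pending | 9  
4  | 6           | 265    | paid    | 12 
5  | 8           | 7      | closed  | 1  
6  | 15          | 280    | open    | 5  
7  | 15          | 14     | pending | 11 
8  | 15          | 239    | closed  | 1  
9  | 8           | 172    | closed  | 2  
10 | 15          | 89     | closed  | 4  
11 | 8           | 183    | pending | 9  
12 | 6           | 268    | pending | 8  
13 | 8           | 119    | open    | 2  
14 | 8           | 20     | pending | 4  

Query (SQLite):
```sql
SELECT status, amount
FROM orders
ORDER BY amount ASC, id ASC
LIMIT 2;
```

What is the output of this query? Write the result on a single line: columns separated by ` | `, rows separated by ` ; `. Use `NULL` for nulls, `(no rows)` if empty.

closed | 7 ; pending | 14

Sort by amount asc, tiebreak id asc: (7, id=5), (14, id=7), (20, id=14), (42, id=1), (89, id=10) …. Take first 2.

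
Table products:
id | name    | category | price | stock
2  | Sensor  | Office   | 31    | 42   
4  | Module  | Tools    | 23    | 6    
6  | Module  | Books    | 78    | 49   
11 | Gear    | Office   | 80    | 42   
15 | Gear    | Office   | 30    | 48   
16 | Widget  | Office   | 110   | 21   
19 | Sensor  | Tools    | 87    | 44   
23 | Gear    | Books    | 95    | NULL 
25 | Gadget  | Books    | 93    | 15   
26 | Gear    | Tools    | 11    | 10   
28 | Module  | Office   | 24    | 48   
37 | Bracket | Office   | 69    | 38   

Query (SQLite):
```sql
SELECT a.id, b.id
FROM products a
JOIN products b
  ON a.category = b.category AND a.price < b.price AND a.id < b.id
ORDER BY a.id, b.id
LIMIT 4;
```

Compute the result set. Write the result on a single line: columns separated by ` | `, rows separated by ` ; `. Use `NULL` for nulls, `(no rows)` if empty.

Pairs (a,b) with same category, a.price < b.price, a.id < b.id.
category groups: Books:{6,23,25} Office:{2,11,15,16,28,37} Tools:{4,19,26}
Ordered by (a.id, b.id); first 4.

2 | 11 ; 2 | 16 ; 2 | 37 ; 4 | 19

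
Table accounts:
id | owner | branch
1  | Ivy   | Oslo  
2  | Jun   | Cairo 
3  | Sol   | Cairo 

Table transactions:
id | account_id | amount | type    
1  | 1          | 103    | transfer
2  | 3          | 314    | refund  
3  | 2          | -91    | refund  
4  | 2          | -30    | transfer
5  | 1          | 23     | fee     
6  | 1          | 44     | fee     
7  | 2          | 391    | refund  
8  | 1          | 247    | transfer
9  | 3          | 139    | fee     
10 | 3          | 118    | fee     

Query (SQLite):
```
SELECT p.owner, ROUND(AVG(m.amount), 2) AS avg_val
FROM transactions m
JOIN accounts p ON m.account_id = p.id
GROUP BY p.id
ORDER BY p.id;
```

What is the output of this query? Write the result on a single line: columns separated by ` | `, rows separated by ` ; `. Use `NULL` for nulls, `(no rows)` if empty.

Ivy | 104.25 ; Jun | 90 ; Sol | 190.33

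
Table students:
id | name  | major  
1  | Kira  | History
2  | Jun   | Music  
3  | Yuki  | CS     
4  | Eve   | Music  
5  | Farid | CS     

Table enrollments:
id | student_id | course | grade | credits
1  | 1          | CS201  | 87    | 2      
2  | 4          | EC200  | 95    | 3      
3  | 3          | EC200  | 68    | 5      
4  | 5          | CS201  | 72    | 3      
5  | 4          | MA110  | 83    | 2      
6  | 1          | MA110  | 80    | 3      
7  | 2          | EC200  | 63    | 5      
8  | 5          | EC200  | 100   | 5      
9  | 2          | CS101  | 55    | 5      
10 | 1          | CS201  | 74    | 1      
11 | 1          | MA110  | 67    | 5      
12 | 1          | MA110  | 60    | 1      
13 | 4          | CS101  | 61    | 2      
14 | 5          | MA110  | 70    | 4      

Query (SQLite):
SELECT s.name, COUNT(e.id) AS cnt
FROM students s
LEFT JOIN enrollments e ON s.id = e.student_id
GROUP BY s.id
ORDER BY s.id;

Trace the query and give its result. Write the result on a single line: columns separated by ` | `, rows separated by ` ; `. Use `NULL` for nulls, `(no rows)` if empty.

LEFT JOIN keeps every students row; unmatched ones get NULL for enrollments columns.
Group by students.id and compute COUNT(e.id). COUNT(col) of an all-NULL group is 0.
  1: ids {1, 6, 10, 11, 12} → COUNT(e.id)=5
  2: ids {7, 9} → COUNT(e.id)=2
  3: ids {3} → COUNT(e.id)=1
  4: ids {2, 5, 13} → COUNT(e.id)=3
  5: ids {4, 8, 14} → COUNT(e.id)=3

Kira | 5 ; Jun | 2 ; Yuki | 1 ; Eve | 3 ; Farid | 3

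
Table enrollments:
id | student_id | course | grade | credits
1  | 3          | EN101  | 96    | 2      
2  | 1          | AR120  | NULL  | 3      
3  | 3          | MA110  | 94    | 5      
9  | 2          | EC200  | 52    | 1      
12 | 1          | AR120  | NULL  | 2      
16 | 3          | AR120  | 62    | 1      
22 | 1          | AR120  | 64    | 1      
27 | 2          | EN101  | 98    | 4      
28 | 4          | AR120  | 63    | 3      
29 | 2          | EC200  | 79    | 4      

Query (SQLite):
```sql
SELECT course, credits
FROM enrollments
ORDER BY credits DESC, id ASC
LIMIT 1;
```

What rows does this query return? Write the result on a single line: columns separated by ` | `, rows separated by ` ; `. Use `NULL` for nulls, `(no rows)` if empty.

MA110 | 5

Sort by credits desc, tiebreak id asc: (5, id=3), (4, id=27), (4, id=29), (3, id=2) …. Take first 1.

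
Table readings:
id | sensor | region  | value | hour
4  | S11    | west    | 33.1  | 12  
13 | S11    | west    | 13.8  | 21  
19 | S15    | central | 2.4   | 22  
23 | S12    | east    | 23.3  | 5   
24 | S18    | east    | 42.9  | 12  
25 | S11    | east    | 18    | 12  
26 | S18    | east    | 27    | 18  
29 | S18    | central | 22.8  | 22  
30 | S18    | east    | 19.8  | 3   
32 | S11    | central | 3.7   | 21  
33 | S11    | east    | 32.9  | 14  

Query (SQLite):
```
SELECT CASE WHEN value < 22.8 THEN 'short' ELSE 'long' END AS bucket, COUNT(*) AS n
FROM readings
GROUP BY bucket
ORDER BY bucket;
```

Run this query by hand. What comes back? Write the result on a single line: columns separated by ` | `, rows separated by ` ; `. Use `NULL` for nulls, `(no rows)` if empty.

Bucket rows by value < 22.8 → 'short' else 'long'; count each bucket.

long | 6 ; short | 5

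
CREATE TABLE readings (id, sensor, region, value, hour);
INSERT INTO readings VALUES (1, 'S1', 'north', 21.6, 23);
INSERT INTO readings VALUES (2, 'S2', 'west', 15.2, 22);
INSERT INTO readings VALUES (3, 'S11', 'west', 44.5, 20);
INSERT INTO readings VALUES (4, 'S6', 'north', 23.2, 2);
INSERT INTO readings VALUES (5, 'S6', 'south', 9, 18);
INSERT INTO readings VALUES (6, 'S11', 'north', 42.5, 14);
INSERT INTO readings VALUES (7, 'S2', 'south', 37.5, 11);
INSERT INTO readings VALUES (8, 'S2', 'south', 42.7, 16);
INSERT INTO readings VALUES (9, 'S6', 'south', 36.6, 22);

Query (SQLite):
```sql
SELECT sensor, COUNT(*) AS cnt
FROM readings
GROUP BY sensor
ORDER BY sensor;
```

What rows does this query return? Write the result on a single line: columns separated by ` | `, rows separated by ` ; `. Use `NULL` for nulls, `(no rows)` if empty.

S1 | 1 ; S11 | 2 ; S2 | 3 ; S6 | 3

Partition readings by sensor; compute COUNT(*) within each group.
  S1: ids {1} → COUNT(*)=1
  S11: ids {3, 6} → COUNT(*)=2
  S2: ids {2, 7, 8} → COUNT(*)=3
  S6: ids {4, 5, 9} → COUNT(*)=3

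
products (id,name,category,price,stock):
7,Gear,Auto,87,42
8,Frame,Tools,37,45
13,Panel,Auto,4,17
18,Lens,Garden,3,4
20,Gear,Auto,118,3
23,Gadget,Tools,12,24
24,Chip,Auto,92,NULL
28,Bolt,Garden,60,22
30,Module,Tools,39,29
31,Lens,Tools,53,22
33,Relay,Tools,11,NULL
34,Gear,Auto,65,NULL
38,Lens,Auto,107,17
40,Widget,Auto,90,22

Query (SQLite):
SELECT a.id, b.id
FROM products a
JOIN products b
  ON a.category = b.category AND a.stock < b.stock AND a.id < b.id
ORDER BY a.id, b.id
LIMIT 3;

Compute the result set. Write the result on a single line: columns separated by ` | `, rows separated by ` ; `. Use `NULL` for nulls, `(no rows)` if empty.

13 | 40 ; 18 | 28 ; 20 | 38

Pairs (a,b) with same category, a.stock < b.stock, a.id < b.id.
category groups: Auto:{7,13,20,24,34,38,40} Garden:{18,28} Tools:{8,23,30,31,33}
Ordered by (a.id, b.id); first 3.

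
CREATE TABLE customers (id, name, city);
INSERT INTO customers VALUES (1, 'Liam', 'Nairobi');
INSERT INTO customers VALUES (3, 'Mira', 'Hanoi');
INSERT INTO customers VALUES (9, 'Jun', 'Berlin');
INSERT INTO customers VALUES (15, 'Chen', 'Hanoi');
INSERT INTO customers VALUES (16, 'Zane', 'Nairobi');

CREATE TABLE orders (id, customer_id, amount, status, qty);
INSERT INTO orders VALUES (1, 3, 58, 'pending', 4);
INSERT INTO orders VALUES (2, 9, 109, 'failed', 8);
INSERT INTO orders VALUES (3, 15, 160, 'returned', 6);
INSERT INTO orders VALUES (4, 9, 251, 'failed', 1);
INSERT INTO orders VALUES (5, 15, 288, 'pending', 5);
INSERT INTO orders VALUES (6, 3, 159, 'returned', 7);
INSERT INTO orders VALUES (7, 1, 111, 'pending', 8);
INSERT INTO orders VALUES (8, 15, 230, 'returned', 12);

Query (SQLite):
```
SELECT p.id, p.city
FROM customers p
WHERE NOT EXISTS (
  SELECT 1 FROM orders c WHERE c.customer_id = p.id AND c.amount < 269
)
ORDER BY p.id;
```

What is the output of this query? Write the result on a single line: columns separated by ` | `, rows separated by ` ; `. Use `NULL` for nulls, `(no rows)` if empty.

For each customers row, check whether any orders with matching customer_id has amount < 269.
Keep rows where that is false.

16 | Nairobi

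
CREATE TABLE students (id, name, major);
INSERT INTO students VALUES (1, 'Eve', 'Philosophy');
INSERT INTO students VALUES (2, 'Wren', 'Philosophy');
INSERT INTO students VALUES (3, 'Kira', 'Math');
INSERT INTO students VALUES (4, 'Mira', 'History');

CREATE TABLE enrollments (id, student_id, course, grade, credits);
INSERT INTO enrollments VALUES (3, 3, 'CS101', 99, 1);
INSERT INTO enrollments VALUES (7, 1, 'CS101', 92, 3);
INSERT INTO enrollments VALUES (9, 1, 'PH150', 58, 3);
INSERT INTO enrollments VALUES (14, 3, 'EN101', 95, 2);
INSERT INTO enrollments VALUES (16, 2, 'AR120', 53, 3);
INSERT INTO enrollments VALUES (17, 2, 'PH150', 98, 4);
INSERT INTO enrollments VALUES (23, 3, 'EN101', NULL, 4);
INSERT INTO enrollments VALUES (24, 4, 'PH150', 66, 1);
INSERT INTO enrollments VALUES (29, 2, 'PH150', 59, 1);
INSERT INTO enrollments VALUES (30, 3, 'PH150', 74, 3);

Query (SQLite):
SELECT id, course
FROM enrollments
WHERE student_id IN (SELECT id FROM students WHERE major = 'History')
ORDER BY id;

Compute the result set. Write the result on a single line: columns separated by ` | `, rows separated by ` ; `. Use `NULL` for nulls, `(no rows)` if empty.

24 | PH150

Inner query: students.id where major = 'History'.
Outer: keep enrollments rows whose student_id is in that set.
Inner query → {4}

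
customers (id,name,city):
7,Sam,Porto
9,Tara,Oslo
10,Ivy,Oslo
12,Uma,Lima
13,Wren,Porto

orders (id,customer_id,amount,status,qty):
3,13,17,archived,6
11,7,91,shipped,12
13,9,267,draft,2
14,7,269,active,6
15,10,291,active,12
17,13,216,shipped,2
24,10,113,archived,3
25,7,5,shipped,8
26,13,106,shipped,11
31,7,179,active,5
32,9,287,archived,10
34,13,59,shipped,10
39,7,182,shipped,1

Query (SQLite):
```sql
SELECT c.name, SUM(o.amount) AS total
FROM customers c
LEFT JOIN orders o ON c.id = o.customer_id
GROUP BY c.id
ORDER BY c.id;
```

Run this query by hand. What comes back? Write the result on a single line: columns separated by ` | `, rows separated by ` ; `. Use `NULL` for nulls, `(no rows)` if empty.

Sam | 726 ; Tara | 554 ; Ivy | 404 ; Uma | NULL ; Wren | 398

LEFT JOIN keeps every customers row; unmatched ones get NULL for orders columns.
Group by customers.id and compute SUM(o.amount). SUM over an all-NULL group is NULL.
  7: ids {11, 14, 25, 31, 39} → SUM(o.amount)=726
  9: ids {13, 32} → SUM(o.amount)=554
  10: ids {15, 24} → SUM(o.amount)=404
  12: ids {—} → SUM(o.amount)=NULL
  13: ids {3, 17, 26, 34} → SUM(o.amount)=398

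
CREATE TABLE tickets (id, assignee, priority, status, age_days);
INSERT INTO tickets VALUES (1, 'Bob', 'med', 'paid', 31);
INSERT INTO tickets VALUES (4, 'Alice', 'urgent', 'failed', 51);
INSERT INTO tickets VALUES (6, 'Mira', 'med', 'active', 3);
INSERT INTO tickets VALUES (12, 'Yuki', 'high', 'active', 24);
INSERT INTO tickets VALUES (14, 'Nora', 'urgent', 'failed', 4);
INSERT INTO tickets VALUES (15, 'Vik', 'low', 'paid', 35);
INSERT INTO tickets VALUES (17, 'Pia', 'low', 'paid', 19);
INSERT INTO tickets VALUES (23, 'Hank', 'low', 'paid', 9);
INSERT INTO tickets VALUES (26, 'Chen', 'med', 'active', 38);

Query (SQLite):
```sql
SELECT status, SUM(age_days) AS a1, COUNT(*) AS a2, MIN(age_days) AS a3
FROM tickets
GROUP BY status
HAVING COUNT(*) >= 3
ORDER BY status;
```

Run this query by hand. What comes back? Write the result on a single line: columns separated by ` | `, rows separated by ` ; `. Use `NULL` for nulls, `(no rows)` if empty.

active | 65 | 3 | 3 ; paid | 94 | 4 | 9

Group tickets by status.
Per group compute: SUM(age_days), COUNT(*), MIN(age_days).
HAVING: drop groups with fewer than 3 rows.
  active: ids {6, 12, 26} → SUM(age_days)=65, COUNT(*)=3, MIN(age_days)=3
  failed: ids {4, 14} → SUM(age_days)=55, COUNT(*)=2, MIN(age_days)=4
  paid: ids {1, 15, 17, 23} → SUM(age_days)=94, COUNT(*)=4, MIN(age_days)=9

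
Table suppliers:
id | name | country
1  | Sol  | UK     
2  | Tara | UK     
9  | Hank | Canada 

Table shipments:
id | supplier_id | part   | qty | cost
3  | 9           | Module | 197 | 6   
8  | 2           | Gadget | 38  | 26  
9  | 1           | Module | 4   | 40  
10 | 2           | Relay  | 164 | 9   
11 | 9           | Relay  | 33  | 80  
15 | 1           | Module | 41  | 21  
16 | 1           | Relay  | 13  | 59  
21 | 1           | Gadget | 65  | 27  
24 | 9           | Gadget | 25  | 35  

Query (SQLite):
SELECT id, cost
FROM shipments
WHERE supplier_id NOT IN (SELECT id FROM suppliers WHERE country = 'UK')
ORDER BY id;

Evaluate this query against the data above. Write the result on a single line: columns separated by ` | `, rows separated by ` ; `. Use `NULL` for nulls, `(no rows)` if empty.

Inner query: suppliers.id where country = 'UK'.
Outer: keep shipments rows whose supplier_id is not in that set.
Inner query → {1, 2}

3 | 6 ; 11 | 80 ; 24 | 35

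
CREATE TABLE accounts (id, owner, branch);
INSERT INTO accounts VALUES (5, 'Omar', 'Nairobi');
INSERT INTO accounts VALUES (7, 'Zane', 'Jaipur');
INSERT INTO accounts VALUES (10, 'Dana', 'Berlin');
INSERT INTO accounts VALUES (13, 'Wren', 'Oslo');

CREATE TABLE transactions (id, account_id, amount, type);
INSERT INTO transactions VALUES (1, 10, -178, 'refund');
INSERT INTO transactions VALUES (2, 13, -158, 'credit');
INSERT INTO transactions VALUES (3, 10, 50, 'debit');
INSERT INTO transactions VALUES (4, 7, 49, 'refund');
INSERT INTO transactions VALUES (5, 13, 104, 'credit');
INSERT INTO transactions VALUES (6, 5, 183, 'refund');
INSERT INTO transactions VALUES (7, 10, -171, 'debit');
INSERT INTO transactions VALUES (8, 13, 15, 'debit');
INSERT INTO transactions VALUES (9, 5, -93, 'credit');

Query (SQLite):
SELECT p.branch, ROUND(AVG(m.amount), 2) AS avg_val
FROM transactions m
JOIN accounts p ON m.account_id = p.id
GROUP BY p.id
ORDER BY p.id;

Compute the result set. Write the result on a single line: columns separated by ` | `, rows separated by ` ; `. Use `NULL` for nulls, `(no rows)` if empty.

Join each transactions row to its accounts via account_id.
Group joined rows by accounts.id; compute ROUND(AVG(m.amount), 2) per group.
  5: ids {6, 9} → ROUND(AVG(m.amount), 2)=45
  7: ids {4} → ROUND(AVG(m.amount), 2)=49
  10: ids {1, 3, 7} → ROUND(AVG(m.amount), 2)=-99.67
  13: ids {2, 5, 8} → ROUND(AVG(m.amount), 2)=-13

Nairobi | 45 ; Jaipur | 49 ; Berlin | -99.67 ; Oslo | -13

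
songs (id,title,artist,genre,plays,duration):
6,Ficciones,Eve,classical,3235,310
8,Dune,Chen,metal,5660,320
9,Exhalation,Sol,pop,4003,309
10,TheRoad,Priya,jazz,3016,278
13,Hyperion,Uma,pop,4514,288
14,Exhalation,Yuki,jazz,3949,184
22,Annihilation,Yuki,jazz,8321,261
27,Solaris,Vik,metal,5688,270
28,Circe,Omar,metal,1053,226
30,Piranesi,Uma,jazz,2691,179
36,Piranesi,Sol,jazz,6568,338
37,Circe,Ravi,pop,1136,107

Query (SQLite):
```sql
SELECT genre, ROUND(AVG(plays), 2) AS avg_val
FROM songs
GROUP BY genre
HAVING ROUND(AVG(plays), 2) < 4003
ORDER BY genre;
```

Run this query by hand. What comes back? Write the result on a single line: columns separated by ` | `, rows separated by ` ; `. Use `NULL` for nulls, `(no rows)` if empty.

classical | 3235 ; pop | 3217.67

Partition songs by genre; compute ROUND(AVG(plays), 2) within each group.
HAVING: keep groups where ROUND(AVG(plays), 2) < 4003.
  classical: ids {6} → ROUND(AVG(plays), 2)=3235
  jazz: ids {10, 14, 22, 30, 36} → ROUND(AVG(plays), 2)=4909
  metal: ids {8, 27, 28} → ROUND(AVG(plays), 2)=4133.67
  pop: ids {9, 13, 37} → ROUND(AVG(plays), 2)=3217.67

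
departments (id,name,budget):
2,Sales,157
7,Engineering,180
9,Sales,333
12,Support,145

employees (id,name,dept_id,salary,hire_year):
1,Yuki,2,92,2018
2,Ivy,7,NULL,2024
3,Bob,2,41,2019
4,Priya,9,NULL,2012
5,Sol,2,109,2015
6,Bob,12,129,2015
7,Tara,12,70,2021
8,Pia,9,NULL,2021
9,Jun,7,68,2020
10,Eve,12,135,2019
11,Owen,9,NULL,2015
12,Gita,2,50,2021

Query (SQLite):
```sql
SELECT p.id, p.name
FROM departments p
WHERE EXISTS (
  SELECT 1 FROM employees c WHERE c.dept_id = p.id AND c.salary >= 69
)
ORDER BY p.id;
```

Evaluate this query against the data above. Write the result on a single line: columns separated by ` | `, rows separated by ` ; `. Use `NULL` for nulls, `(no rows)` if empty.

For each departments row, check whether any employees with matching dept_id has salary >= 69.
Keep rows where that is true.

2 | Sales ; 12 | Support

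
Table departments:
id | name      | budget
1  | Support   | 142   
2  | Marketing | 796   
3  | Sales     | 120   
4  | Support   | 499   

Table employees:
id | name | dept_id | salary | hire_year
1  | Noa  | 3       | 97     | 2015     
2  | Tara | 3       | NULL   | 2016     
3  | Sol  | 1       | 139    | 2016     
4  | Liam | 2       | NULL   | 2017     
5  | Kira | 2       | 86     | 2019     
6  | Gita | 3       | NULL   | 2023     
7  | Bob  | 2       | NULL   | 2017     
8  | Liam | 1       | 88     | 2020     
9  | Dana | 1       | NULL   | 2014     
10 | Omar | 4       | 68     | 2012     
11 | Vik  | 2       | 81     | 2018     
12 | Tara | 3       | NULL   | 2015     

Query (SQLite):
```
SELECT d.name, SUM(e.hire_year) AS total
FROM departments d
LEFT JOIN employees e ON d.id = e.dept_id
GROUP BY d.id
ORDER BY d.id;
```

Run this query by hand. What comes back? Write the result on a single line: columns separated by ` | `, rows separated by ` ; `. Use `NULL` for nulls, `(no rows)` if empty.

Support | 6050 ; Marketing | 8071 ; Sales | 8069 ; Support | 2012

LEFT JOIN keeps every departments row; unmatched ones get NULL for employees columns.
Group by departments.id and compute SUM(e.hire_year). SUM over an all-NULL group is NULL.
  1: ids {3, 8, 9} → SUM(e.hire_year)=6050
  2: ids {4, 5, 7, 11} → SUM(e.hire_year)=8071
  3: ids {1, 2, 6, 12} → SUM(e.hire_year)=8069
  4: ids {10} → SUM(e.hire_year)=2012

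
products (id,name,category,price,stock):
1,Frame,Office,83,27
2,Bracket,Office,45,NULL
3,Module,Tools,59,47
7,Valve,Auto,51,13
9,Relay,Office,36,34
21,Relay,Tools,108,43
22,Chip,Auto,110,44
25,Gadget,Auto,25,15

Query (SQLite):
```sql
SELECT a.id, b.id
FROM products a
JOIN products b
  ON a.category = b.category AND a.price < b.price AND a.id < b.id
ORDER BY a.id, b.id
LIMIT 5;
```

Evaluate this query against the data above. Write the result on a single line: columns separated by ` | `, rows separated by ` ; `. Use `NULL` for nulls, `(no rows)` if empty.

Pairs (a,b) with same category, a.price < b.price, a.id < b.id.
category groups: Auto:{7,22,25} Office:{1,2,9} Tools:{3,21}
Ordered by (a.id, b.id); first 5.

3 | 21 ; 7 | 22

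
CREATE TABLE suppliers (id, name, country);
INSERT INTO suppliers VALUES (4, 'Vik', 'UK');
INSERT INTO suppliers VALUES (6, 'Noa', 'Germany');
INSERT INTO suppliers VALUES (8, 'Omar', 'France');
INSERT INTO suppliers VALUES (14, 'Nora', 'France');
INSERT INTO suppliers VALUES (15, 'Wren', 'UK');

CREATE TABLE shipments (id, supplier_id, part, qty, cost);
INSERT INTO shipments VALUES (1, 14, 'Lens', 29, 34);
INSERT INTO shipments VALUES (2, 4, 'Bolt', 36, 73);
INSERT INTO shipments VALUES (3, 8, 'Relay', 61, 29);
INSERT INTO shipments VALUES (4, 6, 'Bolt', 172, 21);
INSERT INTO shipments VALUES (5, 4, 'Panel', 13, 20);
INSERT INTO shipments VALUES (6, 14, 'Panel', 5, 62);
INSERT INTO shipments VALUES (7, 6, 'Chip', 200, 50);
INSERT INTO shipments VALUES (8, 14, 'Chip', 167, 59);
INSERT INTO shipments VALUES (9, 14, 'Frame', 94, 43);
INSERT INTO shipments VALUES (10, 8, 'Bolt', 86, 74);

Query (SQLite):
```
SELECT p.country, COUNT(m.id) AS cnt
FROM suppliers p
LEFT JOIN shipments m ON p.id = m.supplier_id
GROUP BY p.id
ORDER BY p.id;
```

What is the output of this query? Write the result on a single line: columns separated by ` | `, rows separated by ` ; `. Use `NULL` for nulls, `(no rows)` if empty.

LEFT JOIN keeps every suppliers row; unmatched ones get NULL for shipments columns.
Group by suppliers.id and compute COUNT(m.id). COUNT(col) of an all-NULL group is 0.
  4: ids {2, 5} → COUNT(m.id)=2
  6: ids {4, 7} → COUNT(m.id)=2
  8: ids {3, 10} → COUNT(m.id)=2
  14: ids {1, 6, 8, 9} → COUNT(m.id)=4
  15: ids {—} → COUNT(m.id)=0

UK | 2 ; Germany | 2 ; France | 2 ; France | 4 ; UK | 0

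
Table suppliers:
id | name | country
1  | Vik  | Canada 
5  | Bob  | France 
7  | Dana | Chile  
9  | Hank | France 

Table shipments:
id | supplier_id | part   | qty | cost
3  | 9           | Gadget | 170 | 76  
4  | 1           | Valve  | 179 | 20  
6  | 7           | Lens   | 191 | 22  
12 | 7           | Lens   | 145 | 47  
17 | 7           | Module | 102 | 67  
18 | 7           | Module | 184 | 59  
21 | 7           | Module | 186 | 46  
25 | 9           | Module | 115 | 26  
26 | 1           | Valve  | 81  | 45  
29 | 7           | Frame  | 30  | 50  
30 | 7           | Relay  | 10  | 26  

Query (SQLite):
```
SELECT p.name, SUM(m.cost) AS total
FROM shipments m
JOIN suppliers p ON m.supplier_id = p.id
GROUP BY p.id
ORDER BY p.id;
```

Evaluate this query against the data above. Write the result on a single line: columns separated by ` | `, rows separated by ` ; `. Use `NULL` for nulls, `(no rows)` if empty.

Vik | 65 ; Dana | 317 ; Hank | 102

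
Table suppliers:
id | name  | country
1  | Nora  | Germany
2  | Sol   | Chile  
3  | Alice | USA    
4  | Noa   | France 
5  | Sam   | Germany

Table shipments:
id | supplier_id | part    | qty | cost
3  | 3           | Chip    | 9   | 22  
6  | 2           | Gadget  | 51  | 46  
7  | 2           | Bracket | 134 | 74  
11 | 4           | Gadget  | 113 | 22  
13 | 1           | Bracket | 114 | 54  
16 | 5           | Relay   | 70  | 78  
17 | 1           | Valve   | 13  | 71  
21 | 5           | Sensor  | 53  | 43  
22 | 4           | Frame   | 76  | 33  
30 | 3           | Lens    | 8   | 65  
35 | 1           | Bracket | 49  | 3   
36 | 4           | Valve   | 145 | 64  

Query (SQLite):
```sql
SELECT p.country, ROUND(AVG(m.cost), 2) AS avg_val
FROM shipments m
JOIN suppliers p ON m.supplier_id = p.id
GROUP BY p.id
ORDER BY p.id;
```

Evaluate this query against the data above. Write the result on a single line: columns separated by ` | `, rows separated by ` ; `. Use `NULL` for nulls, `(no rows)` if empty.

Germany | 42.67 ; Chile | 60 ; USA | 43.5 ; France | 39.67 ; Germany | 60.5

Join each shipments row to its suppliers via supplier_id.
Group joined rows by suppliers.id; compute ROUND(AVG(m.cost), 2) per group.
  1: ids {13, 17, 35} → ROUND(AVG(m.cost), 2)=42.67
  2: ids {6, 7} → ROUND(AVG(m.cost), 2)=60
  3: ids {3, 30} → ROUND(AVG(m.cost), 2)=43.5
  4: ids {11, 22, 36} → ROUND(AVG(m.cost), 2)=39.67
  5: ids {16, 21} → ROUND(AVG(m.cost), 2)=60.5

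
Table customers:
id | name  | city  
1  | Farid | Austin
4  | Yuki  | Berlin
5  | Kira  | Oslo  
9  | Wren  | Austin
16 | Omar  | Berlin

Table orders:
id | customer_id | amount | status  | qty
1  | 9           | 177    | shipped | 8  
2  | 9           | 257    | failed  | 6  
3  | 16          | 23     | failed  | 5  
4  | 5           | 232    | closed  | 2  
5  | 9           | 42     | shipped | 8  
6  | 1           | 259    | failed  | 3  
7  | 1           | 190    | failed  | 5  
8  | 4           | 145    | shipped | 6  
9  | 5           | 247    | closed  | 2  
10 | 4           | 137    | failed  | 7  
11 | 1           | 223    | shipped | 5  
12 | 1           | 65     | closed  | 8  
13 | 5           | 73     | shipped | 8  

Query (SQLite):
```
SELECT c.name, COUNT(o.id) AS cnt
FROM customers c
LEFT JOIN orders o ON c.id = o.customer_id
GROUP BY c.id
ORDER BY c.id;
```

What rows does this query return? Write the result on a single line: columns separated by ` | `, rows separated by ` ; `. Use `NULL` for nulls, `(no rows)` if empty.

LEFT JOIN keeps every customers row; unmatched ones get NULL for orders columns.
Group by customers.id and compute COUNT(o.id). COUNT(col) of an all-NULL group is 0.
  1: ids {6, 7, 11, 12} → COUNT(o.id)=4
  4: ids {8, 10} → COUNT(o.id)=2
  5: ids {4, 9, 13} → COUNT(o.id)=3
  9: ids {1, 2, 5} → COUNT(o.id)=3
  16: ids {3} → COUNT(o.id)=1

Farid | 4 ; Yuki | 2 ; Kira | 3 ; Wren | 3 ; Omar | 1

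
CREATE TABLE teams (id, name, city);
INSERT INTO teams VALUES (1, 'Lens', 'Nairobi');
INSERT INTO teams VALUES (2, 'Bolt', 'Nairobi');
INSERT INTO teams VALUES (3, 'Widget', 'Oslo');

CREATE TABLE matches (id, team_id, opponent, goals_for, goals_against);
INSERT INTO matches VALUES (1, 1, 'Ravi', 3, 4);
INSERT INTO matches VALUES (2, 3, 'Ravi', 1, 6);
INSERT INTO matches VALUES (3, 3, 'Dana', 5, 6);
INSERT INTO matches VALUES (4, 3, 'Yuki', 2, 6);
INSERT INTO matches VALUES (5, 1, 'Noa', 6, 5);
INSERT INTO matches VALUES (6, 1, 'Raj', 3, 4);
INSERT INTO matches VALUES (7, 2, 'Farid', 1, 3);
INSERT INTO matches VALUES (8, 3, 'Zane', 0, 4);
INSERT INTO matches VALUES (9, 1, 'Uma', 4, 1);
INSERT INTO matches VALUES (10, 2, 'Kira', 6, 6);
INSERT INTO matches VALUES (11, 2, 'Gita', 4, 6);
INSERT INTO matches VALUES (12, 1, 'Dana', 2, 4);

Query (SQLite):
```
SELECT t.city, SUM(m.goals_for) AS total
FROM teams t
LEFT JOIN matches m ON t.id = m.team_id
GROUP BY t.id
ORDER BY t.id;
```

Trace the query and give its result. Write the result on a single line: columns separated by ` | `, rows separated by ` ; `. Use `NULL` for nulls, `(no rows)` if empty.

LEFT JOIN keeps every teams row; unmatched ones get NULL for matches columns.
Group by teams.id and compute SUM(m.goals_for). SUM over an all-NULL group is NULL.
  1: ids {1, 5, 6, 9, 12} → SUM(m.goals_for)=18
  2: ids {7, 10, 11} → SUM(m.goals_for)=11
  3: ids {2, 3, 4, 8} → SUM(m.goals_for)=8

Nairobi | 18 ; Nairobi | 11 ; Oslo | 8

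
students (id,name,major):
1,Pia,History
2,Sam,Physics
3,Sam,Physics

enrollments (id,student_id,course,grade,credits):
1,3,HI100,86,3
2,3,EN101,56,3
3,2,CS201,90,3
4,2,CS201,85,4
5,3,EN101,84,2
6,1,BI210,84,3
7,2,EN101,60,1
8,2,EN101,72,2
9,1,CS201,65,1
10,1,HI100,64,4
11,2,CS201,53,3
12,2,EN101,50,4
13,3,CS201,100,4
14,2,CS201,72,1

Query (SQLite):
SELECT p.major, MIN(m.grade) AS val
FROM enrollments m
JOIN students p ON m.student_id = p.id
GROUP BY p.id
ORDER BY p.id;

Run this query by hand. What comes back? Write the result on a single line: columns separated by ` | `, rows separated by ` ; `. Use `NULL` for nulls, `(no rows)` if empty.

History | 64 ; Physics | 50 ; Physics | 56

Join each enrollments row to its students via student_id.
Group joined rows by students.id; compute MIN(m.grade) per group.
  1: ids {6, 9, 10} → MIN(m.grade)=64
  2: ids {3, 4, 7, 8, 11, 12, 14} → MIN(m.grade)=50
  3: ids {1, 2, 5, 13} → MIN(m.grade)=56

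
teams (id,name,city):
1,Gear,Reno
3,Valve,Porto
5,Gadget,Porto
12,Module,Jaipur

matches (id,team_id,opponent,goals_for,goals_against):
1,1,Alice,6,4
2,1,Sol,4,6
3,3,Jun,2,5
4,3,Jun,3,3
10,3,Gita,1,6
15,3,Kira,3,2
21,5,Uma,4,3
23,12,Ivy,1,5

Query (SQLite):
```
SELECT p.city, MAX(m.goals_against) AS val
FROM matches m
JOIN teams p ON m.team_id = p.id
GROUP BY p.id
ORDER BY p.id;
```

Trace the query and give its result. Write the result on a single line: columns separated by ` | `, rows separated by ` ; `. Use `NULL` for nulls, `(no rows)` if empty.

Reno | 6 ; Porto | 6 ; Porto | 3 ; Jaipur | 5

Join each matches row to its teams via team_id.
Group joined rows by teams.id; compute MAX(m.goals_against) per group.
  1: ids {1, 2} → MAX(m.goals_against)=6
  3: ids {3, 4, 10, 15} → MAX(m.goals_against)=6
  5: ids {21} → MAX(m.goals_against)=3
  12: ids {23} → MAX(m.goals_against)=5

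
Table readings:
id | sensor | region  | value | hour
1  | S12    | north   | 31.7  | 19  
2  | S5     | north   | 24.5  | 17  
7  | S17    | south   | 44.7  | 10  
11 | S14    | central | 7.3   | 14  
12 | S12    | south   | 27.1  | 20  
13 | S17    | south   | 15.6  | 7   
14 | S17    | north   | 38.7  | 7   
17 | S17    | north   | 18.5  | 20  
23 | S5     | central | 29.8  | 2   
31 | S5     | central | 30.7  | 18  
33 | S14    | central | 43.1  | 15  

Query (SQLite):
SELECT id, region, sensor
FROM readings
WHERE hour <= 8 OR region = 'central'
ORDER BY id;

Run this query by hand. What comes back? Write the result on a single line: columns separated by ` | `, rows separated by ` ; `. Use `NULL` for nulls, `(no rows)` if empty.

11 | central | S14 ; 13 | south | S17 ; 14 | north | S17 ; 23 | central | S5 ; 31 | central | S5 ; 33 | central | S14

hour <= 8: ids {13, 14, 23}
region = 'central': ids {11, 23, 31, 33}
Combine with OR.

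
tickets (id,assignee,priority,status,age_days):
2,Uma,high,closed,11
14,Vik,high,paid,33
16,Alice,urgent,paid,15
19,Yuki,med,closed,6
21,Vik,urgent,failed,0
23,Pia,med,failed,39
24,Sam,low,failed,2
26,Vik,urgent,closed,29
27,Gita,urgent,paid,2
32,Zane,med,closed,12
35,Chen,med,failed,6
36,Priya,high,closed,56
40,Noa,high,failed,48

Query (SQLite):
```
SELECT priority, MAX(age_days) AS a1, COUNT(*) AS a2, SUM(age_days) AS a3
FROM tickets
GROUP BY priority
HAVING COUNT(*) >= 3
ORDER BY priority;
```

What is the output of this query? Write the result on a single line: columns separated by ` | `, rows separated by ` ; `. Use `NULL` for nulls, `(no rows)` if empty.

Group tickets by priority.
Per group compute: MAX(age_days), COUNT(*), SUM(age_days).
HAVING: drop groups with fewer than 3 rows.
  high: ids {2, 14, 36, 40} → MAX(age_days)=56, COUNT(*)=4, SUM(age_days)=148
  low: ids {24} → MAX(age_days)=2, COUNT(*)=1, SUM(age_days)=2
  med: ids {19, 23, 32, 35} → MAX(age_days)=39, COUNT(*)=4, SUM(age_days)=63
  urgent: ids {16, 21, 26, 27} → MAX(age_days)=29, COUNT(*)=4, SUM(age_days)=46

high | 56 | 4 | 148 ; med | 39 | 4 | 63 ; urgent | 29 | 4 | 46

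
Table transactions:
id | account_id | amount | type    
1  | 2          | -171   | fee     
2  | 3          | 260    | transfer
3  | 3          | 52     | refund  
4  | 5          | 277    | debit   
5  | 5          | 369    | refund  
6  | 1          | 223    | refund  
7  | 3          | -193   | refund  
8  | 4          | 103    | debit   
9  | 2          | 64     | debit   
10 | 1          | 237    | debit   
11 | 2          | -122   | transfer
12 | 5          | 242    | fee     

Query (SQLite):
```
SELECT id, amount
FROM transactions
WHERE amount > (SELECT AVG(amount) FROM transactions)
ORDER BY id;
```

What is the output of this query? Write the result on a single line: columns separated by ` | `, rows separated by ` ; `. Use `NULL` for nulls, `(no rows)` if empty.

2 | 260 ; 4 | 277 ; 5 | 369 ; 6 | 223 ; 10 | 237 ; 12 | 242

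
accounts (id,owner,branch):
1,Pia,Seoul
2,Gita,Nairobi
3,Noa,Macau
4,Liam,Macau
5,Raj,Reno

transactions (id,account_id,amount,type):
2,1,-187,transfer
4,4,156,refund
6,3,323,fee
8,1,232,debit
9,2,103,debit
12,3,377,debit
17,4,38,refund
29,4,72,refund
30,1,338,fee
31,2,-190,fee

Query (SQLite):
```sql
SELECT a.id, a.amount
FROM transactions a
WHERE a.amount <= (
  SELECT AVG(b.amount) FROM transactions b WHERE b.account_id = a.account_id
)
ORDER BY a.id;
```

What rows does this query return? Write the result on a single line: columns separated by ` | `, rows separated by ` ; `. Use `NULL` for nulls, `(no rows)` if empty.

For each transactions row a, compute AVG(amount) over rows sharing a.account_id.
Keep row a if a.amount <= that per-group AVG.
  account_id=1: AVG(amount) = 127.666667
  account_id=2: AVG(amount) = -43.5
  account_id=3: AVG(amount) = 350.0
  account_id=4: AVG(amount) = 88.666667

2 | -187 ; 6 | 323 ; 17 | 38 ; 29 | 72 ; 31 | -190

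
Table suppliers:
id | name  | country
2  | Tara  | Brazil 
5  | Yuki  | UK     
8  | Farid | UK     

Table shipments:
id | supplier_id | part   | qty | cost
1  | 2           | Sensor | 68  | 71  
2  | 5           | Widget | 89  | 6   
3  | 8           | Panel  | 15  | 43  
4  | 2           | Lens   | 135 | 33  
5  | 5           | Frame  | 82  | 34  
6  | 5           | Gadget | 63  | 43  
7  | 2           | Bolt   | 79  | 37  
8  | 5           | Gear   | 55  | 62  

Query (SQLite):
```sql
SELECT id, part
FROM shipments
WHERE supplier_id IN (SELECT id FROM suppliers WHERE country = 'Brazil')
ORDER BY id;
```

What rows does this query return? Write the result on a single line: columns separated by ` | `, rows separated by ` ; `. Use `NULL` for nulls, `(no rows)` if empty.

Inner query: suppliers.id where country = 'Brazil'.
Outer: keep shipments rows whose supplier_id is in that set.
Inner query → {2}

1 | Sensor ; 4 | Lens ; 7 | Bolt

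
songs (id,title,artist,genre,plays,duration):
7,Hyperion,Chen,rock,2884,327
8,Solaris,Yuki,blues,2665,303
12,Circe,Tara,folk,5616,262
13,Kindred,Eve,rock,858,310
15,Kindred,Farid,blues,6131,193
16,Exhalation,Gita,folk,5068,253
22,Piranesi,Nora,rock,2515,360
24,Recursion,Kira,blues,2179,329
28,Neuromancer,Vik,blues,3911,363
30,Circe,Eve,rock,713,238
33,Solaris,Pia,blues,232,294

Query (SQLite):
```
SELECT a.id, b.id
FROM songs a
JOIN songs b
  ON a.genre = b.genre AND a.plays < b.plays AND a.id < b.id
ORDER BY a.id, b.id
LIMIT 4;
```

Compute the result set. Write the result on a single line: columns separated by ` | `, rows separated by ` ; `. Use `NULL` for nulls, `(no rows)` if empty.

8 | 15 ; 8 | 28 ; 13 | 22 ; 24 | 28

Pairs (a,b) with same genre, a.plays < b.plays, a.id < b.id.
genre groups: blues:{8,15,24,28,33} folk:{12,16} rock:{7,13,22,30}
Ordered by (a.id, b.id); first 4.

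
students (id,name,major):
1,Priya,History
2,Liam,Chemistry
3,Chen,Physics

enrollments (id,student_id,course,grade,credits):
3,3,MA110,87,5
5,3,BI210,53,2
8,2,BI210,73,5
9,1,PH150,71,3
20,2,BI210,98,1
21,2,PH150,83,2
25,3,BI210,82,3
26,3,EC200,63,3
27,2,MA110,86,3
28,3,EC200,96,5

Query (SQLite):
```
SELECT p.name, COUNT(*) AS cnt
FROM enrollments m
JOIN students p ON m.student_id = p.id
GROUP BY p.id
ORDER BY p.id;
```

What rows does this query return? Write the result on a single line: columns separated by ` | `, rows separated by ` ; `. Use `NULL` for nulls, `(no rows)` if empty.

Join each enrollments row to its students via student_id.
Group joined rows by students.id; compute COUNT(*) per group.
  1: ids {9} → COUNT(*)=1
  2: ids {8, 20, 21, 27} → COUNT(*)=4
  3: ids {3, 5, 25, 26, 28} → COUNT(*)=5

Priya | 1 ; Liam | 4 ; Chen | 5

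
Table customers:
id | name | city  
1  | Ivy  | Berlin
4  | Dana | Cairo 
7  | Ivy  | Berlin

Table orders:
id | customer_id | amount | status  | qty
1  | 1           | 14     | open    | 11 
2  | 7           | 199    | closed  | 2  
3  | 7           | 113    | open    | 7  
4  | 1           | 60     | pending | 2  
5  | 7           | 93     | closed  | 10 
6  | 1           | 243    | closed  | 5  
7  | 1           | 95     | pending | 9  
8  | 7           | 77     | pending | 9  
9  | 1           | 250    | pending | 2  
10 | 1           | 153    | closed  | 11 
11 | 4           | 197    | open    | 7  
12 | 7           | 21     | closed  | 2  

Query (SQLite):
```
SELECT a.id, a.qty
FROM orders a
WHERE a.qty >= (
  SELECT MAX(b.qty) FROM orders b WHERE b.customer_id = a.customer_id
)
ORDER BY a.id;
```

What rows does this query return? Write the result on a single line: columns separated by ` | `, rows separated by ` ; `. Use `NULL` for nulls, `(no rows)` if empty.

For each orders row a, compute MAX(qty) over rows sharing a.customer_id.
Keep row a if a.qty >= that per-group MAX.
  customer_id=1: MAX(qty) = 11
  customer_id=4: MAX(qty) = 7
  customer_id=7: MAX(qty) = 10

1 | 11 ; 5 | 10 ; 10 | 11 ; 11 | 7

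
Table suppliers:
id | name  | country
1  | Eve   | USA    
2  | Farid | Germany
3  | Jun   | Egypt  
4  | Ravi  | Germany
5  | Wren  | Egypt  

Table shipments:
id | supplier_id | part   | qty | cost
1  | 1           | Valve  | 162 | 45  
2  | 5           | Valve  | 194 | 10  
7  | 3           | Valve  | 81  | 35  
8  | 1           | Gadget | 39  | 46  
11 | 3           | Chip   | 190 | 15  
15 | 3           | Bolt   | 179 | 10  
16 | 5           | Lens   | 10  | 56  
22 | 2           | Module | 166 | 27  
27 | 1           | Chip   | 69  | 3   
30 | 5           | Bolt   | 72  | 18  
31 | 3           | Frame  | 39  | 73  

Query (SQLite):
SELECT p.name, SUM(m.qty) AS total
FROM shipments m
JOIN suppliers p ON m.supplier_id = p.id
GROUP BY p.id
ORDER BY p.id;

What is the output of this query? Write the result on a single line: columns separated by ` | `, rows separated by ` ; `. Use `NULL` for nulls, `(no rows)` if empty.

Join each shipments row to its suppliers via supplier_id.
Group joined rows by suppliers.id; compute SUM(m.qty) per group.
  1: ids {1, 8, 27} → SUM(m.qty)=270
  2: ids {22} → SUM(m.qty)=166
  3: ids {7, 11, 15, 31} → SUM(m.qty)=489
  5: ids {2, 16, 30} → SUM(m.qty)=276

Eve | 270 ; Farid | 166 ; Jun | 489 ; Wren | 276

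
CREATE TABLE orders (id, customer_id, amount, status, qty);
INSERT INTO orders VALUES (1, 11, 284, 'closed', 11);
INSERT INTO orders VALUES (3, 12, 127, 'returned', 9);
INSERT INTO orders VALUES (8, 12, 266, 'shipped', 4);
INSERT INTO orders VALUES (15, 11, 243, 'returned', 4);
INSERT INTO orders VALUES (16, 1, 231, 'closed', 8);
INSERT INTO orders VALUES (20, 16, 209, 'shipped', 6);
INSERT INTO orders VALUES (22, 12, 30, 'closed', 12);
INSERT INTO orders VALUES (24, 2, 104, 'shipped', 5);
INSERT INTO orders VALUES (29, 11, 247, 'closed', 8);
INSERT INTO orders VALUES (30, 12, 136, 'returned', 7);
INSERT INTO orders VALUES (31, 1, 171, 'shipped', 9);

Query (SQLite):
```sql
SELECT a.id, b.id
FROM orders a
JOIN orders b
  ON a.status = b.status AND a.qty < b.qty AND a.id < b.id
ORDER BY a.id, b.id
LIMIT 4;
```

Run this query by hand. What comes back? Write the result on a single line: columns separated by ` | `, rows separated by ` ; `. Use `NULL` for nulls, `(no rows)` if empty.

1 | 22 ; 8 | 20 ; 8 | 24 ; 8 | 31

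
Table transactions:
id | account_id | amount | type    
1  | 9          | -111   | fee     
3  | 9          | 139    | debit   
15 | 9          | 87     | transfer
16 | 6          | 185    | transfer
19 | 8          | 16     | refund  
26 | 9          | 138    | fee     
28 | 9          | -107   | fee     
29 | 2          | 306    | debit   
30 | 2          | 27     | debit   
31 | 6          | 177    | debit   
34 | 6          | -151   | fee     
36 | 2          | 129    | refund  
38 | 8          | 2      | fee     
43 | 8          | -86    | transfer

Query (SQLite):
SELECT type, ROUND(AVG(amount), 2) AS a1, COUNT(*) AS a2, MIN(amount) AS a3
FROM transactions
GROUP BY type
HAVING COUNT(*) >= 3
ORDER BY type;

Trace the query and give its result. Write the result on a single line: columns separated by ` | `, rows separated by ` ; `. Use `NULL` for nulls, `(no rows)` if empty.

debit | 162.25 | 4 | 27 ; fee | -45.8 | 5 | -151 ; transfer | 62 | 3 | -86

Group transactions by type.
Per group compute: ROUND(AVG(amount), 2), COUNT(*), MIN(amount).
HAVING: drop groups with fewer than 3 rows.
  debit: ids {3, 29, 30, 31} → ROUND(AVG(amount), 2)=162.25, COUNT(*)=4, MIN(amount)=27
  fee: ids {1, 26, 28, 34, 38} → ROUND(AVG(amount), 2)=-45.8, COUNT(*)=5, MIN(amount)=-151
  refund: ids {19, 36} → ROUND(AVG(amount), 2)=72.5, COUNT(*)=2, MIN(amount)=16
  transfer: ids {15, 16, 43} → ROUND(AVG(amount), 2)=62, COUNT(*)=3, MIN(amount)=-86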